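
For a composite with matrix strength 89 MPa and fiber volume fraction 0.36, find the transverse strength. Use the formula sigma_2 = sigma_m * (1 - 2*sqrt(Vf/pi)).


factor = 1 - 2*sqrt(0.36/pi) = 0.323
sigma_2 = 89 * 0.323 = 28.74 MPa

28.74 MPa


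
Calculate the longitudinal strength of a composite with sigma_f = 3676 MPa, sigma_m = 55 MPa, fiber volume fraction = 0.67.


sigma_1 = sigma_f*Vf + sigma_m*(1-Vf) = 3676*0.67 + 55*0.33 = 2481.1 MPa

2481.1 MPa


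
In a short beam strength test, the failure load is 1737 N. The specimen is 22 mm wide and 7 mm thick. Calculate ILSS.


ILSS = 3F/(4bh) = 3*1737/(4*22*7) = 8.46 MPa

8.46 MPa


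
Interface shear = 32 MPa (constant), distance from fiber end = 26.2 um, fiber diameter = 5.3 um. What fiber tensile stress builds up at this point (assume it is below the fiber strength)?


Force balance: sigma_f * (pi*d^2/4) = tau * (pi*d) * x  ->  sigma_f = 4 * tau * x / d
sigma_f = 4 * 32 * 26.2 / 5.3 = 632.8 MPa

632.8 MPa


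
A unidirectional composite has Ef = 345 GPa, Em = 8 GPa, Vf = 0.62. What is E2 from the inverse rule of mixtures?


1/E2 = Vf/Ef + (1-Vf)/Em = 0.62/345 + 0.38/8
E2 = 20.29 GPa

20.29 GPa


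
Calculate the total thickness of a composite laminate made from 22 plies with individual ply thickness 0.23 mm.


h = n * t_ply = 22 * 0.23 = 5.06 mm

5.06 mm


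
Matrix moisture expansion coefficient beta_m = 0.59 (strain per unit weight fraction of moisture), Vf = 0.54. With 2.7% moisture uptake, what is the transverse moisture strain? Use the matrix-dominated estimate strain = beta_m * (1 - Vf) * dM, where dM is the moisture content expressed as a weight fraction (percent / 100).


dM = 2.7/100 = 0.027
strain = beta_m * (1-Vf) * dM = 0.59 * 0.46 * 0.027 = 0.0073278

0.0073278


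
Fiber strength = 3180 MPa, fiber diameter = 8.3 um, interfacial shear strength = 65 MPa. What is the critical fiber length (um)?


Lc = sigma_f * d / (2 * tau_i) = 3180 * 8.3 / (2 * 65) = 203.0 um

203.0 um


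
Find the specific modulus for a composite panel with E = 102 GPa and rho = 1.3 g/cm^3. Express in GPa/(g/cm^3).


Specific stiffness = E/rho = 102/1.3 = 78.5 GPa/(g/cm^3)

78.5 GPa/(g/cm^3)


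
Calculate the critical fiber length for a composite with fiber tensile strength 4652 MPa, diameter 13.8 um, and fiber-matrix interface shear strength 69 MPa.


Lc = sigma_f * d / (2 * tau_i) = 4652 * 13.8 / (2 * 69) = 465.2 um

465.2 um


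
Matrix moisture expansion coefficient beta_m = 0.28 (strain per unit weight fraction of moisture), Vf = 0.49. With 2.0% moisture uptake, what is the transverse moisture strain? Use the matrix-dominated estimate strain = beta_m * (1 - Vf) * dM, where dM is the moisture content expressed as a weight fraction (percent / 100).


dM = 2.0/100 = 0.02
strain = beta_m * (1-Vf) * dM = 0.28 * 0.51 * 0.02 = 0.002856

0.002856


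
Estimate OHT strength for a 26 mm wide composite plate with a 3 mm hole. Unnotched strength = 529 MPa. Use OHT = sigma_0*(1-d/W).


OHT = sigma_0*(1-d/W) = 529*(1-3/26) = 468.0 MPa

468.0 MPa


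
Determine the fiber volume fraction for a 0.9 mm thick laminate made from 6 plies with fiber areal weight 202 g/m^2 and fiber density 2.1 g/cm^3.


Vf = n * FAW / (rho_f * h * 1000) = 6 * 202 / (2.1 * 0.9 * 1000) = 0.6413

0.6413


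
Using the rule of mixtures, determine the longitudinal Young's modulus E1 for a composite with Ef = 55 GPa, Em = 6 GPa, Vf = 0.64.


E1 = Ef*Vf + Em*(1-Vf) = 55*0.64 + 6*0.36 = 37.36 GPa

37.36 GPa


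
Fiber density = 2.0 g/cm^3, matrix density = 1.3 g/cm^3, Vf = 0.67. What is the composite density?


rho_c = rho_f*Vf + rho_m*(1-Vf) = 2.0*0.67 + 1.3*0.33 = 1.769 g/cm^3

1.769 g/cm^3


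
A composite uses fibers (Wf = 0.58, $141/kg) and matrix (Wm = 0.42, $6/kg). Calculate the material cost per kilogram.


Cost = cost_f*Wf + cost_m*Wm = 141*0.58 + 6*0.42 = $84.3/kg

$84.3/kg


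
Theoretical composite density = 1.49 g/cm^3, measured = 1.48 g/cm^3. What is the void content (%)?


Void% = (rho_theo - rho_actual)/rho_theo * 100 = (1.49 - 1.48)/1.49 * 100 = 0.67%

0.67%


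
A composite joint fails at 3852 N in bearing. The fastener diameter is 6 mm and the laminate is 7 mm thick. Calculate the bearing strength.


sigma_br = F/(d*h) = 3852/(6*7) = 91.7 MPa

91.7 MPa


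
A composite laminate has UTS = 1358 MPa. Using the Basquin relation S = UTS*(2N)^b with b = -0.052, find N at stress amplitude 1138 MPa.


N = 0.5 * (S/UTS)^(1/b) = 0.5 * (1138/1358)^(1/-0.052) = 14.9650 cycles

14.9650 cycles


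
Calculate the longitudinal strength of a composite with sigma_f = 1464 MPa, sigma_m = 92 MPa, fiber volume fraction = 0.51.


sigma_1 = sigma_f*Vf + sigma_m*(1-Vf) = 1464*0.51 + 92*0.49 = 791.7 MPa

791.7 MPa


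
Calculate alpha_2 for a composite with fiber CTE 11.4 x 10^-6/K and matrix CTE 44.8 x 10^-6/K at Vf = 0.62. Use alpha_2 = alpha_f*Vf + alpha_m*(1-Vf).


alpha_2 = alpha_f*Vf + alpha_m*(1-Vf) = 11.4*0.62 + 44.8*0.38 = 24.1 x 10^-6/K

24.1 x 10^-6/K


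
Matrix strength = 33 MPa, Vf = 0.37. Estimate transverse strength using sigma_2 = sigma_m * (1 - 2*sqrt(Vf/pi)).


factor = 1 - 2*sqrt(0.37/pi) = 0.3136
sigma_2 = 33 * 0.3136 = 10.35 MPa

10.35 MPa


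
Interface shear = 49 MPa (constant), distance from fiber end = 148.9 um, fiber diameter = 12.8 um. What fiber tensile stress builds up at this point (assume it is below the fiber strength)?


Force balance: sigma_f * (pi*d^2/4) = tau * (pi*d) * x  ->  sigma_f = 4 * tau * x / d
sigma_f = 4 * 49 * 148.9 / 12.8 = 2280.0 MPa

2280.0 MPa


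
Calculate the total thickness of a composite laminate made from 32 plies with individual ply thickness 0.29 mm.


h = n * t_ply = 32 * 0.29 = 9.28 mm

9.28 mm


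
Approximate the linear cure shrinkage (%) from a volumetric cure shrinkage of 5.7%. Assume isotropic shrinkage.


Linear shrinkage ≈ vol_shrink/3 = 5.7/3 = 1.9%

1.9%


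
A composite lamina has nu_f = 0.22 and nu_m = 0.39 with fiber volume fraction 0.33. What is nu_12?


nu_12 = nu_f*Vf + nu_m*(1-Vf) = 0.22*0.33 + 0.39*0.67 = 0.3339

0.3339


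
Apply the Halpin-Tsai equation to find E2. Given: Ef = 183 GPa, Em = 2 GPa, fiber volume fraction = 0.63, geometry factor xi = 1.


eta = (Ef/Em - 1)/(Ef/Em + xi) = (91.5 - 1)/(91.5 + 1) = 0.9784
E2 = Em*(1+xi*eta*Vf)/(1-eta*Vf) = 8.43 GPa

8.43 GPa


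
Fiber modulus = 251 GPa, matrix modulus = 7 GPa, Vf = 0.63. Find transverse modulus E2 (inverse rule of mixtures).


1/E2 = Vf/Ef + (1-Vf)/Em = 0.63/251 + 0.37/7
E2 = 18.06 GPa

18.06 GPa


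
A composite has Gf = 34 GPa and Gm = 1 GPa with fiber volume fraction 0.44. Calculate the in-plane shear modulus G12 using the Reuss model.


1/G12 = Vf/Gf + (1-Vf)/Gm = 0.44/34 + 0.56/1
G12 = 1.75 GPa

1.75 GPa


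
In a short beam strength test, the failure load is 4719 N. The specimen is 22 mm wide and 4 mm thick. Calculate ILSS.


ILSS = 3F/(4bh) = 3*4719/(4*22*4) = 40.22 MPa

40.22 MPa


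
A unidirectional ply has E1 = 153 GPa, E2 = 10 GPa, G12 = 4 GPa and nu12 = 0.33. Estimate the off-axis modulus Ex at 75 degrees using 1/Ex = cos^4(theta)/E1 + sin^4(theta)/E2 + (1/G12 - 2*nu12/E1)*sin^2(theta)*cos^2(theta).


cos^4(75) = 0.004487, sin^4(75) = 0.870513, sin^2(75)*cos^2(75) = 0.0625
1/G12 - 2*nu12/E1 = 1/4 - 2*0.33/153 = 0.245686 GPa^-1
1/Ex = 0.004487/153 + 0.870513/10 + 0.245686*0.0625 = 0.102436 GPa^-1
Ex = 9.76 GPa

9.76 GPa


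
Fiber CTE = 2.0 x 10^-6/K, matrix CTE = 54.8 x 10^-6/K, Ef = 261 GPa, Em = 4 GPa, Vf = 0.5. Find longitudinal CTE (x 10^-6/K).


E1 = Ef*Vf + Em*(1-Vf) = 132.5
alpha_1 = (alpha_f*Ef*Vf + alpha_m*Em*(1-Vf))/E1 = 2.8 x 10^-6/K

2.8 x 10^-6/K


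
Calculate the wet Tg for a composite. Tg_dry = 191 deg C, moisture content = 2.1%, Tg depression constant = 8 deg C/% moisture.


Tg_wet = Tg_dry - k*moisture = 191 - 8*2.1 = 174.2 deg C

174.2 deg C


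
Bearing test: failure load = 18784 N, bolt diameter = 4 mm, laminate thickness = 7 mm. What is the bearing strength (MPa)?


sigma_br = F/(d*h) = 18784/(4*7) = 670.9 MPa

670.9 MPa


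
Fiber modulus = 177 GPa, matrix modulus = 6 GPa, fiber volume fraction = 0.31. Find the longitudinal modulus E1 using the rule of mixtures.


E1 = Ef*Vf + Em*(1-Vf) = 177*0.31 + 6*0.69 = 59.01 GPa

59.01 GPa


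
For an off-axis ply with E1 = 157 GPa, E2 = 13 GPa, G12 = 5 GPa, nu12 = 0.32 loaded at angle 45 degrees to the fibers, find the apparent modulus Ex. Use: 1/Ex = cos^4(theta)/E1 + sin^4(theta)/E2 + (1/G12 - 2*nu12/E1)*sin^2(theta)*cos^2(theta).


cos^4(45) = 0.25, sin^4(45) = 0.25, sin^2(45)*cos^2(45) = 0.25
1/G12 - 2*nu12/E1 = 1/5 - 2*0.32/157 = 0.195924 GPa^-1
1/Ex = 0.25/157 + 0.25/13 + 0.195924*0.25 = 0.069804 GPa^-1
Ex = 14.33 GPa

14.33 GPa


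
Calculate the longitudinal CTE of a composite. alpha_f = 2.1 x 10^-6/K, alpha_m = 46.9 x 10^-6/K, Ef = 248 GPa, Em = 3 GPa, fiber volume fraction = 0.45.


E1 = Ef*Vf + Em*(1-Vf) = 113.25
alpha_1 = (alpha_f*Ef*Vf + alpha_m*Em*(1-Vf))/E1 = 2.75 x 10^-6/K

2.75 x 10^-6/K


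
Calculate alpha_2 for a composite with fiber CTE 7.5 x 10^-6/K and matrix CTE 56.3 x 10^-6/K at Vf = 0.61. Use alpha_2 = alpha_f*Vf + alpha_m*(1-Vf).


alpha_2 = alpha_f*Vf + alpha_m*(1-Vf) = 7.5*0.61 + 56.3*0.39 = 26.5 x 10^-6/K

26.5 x 10^-6/K


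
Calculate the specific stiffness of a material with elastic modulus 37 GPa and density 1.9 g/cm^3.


Specific stiffness = E/rho = 37/1.9 = 19.5 GPa/(g/cm^3)

19.5 GPa/(g/cm^3)


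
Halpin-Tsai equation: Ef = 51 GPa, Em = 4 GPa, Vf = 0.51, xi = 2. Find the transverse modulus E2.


eta = (Ef/Em - 1)/(Ef/Em + xi) = (12.75 - 1)/(12.75 + 2) = 0.7966
E2 = Em*(1+xi*eta*Vf)/(1-eta*Vf) = 12.21 GPa

12.21 GPa


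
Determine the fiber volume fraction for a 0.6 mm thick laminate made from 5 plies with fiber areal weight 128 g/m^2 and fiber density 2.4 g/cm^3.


Vf = n * FAW / (rho_f * h * 1000) = 5 * 128 / (2.4 * 0.6 * 1000) = 0.4444

0.4444


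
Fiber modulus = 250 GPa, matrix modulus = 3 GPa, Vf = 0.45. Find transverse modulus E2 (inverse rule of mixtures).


1/E2 = Vf/Ef + (1-Vf)/Em = 0.45/250 + 0.55/3
E2 = 5.4 GPa

5.4 GPa


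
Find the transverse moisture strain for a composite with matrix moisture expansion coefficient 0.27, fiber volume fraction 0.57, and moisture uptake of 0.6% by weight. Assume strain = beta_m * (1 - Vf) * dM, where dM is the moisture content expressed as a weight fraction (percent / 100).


dM = 0.6/100 = 0.006
strain = beta_m * (1-Vf) * dM = 0.27 * 0.43 * 0.006 = 0.0006966

0.0006966


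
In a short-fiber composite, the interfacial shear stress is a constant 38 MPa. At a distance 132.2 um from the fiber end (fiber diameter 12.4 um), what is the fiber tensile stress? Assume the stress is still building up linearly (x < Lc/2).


Force balance: sigma_f * (pi*d^2/4) = tau * (pi*d) * x  ->  sigma_f = 4 * tau * x / d
sigma_f = 4 * 38 * 132.2 / 12.4 = 1620.5 MPa

1620.5 MPa


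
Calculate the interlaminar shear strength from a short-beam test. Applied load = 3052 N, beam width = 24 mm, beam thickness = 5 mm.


ILSS = 3F/(4bh) = 3*3052/(4*24*5) = 19.08 MPa

19.08 MPa


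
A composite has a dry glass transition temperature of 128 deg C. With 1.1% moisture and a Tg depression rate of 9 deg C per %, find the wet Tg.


Tg_wet = Tg_dry - k*moisture = 128 - 9*1.1 = 118.1 deg C

118.1 deg C


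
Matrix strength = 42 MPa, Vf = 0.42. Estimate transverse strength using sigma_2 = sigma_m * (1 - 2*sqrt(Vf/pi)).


factor = 1 - 2*sqrt(0.42/pi) = 0.2687
sigma_2 = 42 * 0.2687 = 11.29 MPa

11.29 MPa


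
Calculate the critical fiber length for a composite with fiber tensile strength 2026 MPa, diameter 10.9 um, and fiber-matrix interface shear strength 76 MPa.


Lc = sigma_f * d / (2 * tau_i) = 2026 * 10.9 / (2 * 76) = 145.3 um

145.3 um


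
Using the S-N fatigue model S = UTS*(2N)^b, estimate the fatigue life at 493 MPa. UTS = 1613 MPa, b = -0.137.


N = 0.5 * (S/UTS)^(1/b) = 0.5 * (493/1613)^(1/-0.137) = 2861.1631 cycles

2861.1631 cycles


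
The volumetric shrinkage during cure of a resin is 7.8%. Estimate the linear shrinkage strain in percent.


Linear shrinkage ≈ vol_shrink/3 = 7.8/3 = 2.6%

2.6%


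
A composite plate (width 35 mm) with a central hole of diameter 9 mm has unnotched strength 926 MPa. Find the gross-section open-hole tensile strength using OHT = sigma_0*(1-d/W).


OHT = sigma_0*(1-d/W) = 926*(1-9/35) = 687.9 MPa

687.9 MPa


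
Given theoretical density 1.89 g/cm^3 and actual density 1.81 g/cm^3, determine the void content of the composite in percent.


Void% = (rho_theo - rho_actual)/rho_theo * 100 = (1.89 - 1.81)/1.89 * 100 = 4.23%

4.23%


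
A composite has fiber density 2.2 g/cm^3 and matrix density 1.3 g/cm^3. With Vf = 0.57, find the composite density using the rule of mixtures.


rho_c = rho_f*Vf + rho_m*(1-Vf) = 2.2*0.57 + 1.3*0.43 = 1.813 g/cm^3

1.813 g/cm^3


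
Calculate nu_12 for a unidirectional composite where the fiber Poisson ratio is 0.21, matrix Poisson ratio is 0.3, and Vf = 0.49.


nu_12 = nu_f*Vf + nu_m*(1-Vf) = 0.21*0.49 + 0.3*0.51 = 0.2559

0.2559


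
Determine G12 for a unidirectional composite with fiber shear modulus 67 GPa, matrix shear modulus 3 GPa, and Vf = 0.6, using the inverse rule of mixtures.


1/G12 = Vf/Gf + (1-Vf)/Gm = 0.6/67 + 0.4/3
G12 = 7.03 GPa

7.03 GPa


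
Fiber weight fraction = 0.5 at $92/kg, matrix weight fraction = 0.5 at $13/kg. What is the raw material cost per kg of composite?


Cost = cost_f*Wf + cost_m*Wm = 92*0.5 + 13*0.5 = $52.5/kg

$52.5/kg


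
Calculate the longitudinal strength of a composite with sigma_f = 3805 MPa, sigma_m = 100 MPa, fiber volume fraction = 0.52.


sigma_1 = sigma_f*Vf + sigma_m*(1-Vf) = 3805*0.52 + 100*0.48 = 2026.6 MPa

2026.6 MPa


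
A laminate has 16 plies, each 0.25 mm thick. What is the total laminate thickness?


h = n * t_ply = 16 * 0.25 = 4.0 mm

4.0 mm


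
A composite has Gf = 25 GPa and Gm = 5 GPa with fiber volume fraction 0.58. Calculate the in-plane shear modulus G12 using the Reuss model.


1/G12 = Vf/Gf + (1-Vf)/Gm = 0.58/25 + 0.42/5
G12 = 9.33 GPa

9.33 GPa


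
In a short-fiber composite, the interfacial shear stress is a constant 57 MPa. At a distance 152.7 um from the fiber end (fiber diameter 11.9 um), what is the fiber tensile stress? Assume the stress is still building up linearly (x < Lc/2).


Force balance: sigma_f * (pi*d^2/4) = tau * (pi*d) * x  ->  sigma_f = 4 * tau * x / d
sigma_f = 4 * 57 * 152.7 / 11.9 = 2925.7 MPa

2925.7 MPa


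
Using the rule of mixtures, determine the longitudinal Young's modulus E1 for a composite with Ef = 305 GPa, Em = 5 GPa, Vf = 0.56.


E1 = Ef*Vf + Em*(1-Vf) = 305*0.56 + 5*0.44 = 173.0 GPa

173.0 GPa


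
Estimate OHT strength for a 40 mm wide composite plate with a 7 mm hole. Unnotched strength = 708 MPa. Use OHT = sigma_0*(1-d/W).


OHT = sigma_0*(1-d/W) = 708*(1-7/40) = 584.1 MPa

584.1 MPa


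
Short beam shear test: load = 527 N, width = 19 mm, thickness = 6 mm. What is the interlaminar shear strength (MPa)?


ILSS = 3F/(4bh) = 3*527/(4*19*6) = 3.47 MPa

3.47 MPa


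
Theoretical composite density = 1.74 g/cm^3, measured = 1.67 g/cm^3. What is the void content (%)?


Void% = (rho_theo - rho_actual)/rho_theo * 100 = (1.74 - 1.67)/1.74 * 100 = 4.02%

4.02%


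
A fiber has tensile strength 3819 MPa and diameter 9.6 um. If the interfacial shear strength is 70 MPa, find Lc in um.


Lc = sigma_f * d / (2 * tau_i) = 3819 * 9.6 / (2 * 70) = 261.9 um

261.9 um


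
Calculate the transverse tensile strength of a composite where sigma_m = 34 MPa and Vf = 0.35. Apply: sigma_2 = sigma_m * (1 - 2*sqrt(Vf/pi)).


factor = 1 - 2*sqrt(0.35/pi) = 0.3324
sigma_2 = 34 * 0.3324 = 11.3 MPa

11.3 MPa


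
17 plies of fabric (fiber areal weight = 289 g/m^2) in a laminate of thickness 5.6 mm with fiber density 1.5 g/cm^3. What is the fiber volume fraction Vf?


Vf = n * FAW / (rho_f * h * 1000) = 17 * 289 / (1.5 * 5.6 * 1000) = 0.5849

0.5849


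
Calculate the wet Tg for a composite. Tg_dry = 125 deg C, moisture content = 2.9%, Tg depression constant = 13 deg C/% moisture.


Tg_wet = Tg_dry - k*moisture = 125 - 13*2.9 = 87.3 deg C

87.3 deg C


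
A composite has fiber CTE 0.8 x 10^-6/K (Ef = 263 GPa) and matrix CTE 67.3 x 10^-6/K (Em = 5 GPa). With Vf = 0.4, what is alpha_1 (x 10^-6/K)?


E1 = Ef*Vf + Em*(1-Vf) = 108.2
alpha_1 = (alpha_f*Ef*Vf + alpha_m*Em*(1-Vf))/E1 = 2.64 x 10^-6/K

2.64 x 10^-6/K


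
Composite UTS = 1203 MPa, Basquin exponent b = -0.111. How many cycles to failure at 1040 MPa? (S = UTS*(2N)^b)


N = 0.5 * (S/UTS)^(1/b) = 0.5 * (1040/1203)^(1/-0.111) = 1.8562 cycles

1.8562 cycles


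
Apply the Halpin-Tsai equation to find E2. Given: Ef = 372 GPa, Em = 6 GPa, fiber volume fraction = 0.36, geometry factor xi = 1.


eta = (Ef/Em - 1)/(Ef/Em + xi) = (62.0 - 1)/(62.0 + 1) = 0.9683
E2 = Em*(1+xi*eta*Vf)/(1-eta*Vf) = 12.42 GPa

12.42 GPa


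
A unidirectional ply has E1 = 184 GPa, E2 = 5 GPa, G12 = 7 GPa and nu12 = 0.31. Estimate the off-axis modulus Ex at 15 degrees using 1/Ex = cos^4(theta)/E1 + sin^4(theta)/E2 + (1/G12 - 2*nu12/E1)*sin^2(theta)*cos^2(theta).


cos^4(15) = 0.870513, sin^4(15) = 0.004487, sin^2(15)*cos^2(15) = 0.0625
1/G12 - 2*nu12/E1 = 1/7 - 2*0.31/184 = 0.139488 GPa^-1
1/Ex = 0.870513/184 + 0.004487/5 + 0.139488*0.0625 = 0.0143465 GPa^-1
Ex = 69.7 GPa

69.7 GPa


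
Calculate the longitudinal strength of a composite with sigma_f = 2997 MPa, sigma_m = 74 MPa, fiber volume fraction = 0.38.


sigma_1 = sigma_f*Vf + sigma_m*(1-Vf) = 2997*0.38 + 74*0.62 = 1184.7 MPa

1184.7 MPa


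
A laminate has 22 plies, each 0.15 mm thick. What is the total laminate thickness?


h = n * t_ply = 22 * 0.15 = 3.3 mm

3.3 mm


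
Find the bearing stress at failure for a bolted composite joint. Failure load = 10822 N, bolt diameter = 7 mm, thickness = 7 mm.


sigma_br = F/(d*h) = 10822/(7*7) = 220.9 MPa

220.9 MPa


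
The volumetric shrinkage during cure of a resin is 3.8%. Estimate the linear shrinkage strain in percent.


Linear shrinkage ≈ vol_shrink/3 = 3.8/3 = 1.267%

1.267%


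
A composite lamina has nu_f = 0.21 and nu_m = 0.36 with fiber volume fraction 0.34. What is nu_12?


nu_12 = nu_f*Vf + nu_m*(1-Vf) = 0.21*0.34 + 0.36*0.66 = 0.309

0.309


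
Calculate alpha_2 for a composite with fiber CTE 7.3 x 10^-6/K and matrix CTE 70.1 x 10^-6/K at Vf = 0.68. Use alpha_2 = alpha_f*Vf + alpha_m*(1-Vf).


alpha_2 = alpha_f*Vf + alpha_m*(1-Vf) = 7.3*0.68 + 70.1*0.32 = 27.4 x 10^-6/K

27.4 x 10^-6/K


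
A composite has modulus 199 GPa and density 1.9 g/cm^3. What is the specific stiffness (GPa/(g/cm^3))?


Specific stiffness = E/rho = 199/1.9 = 104.7 GPa/(g/cm^3)

104.7 GPa/(g/cm^3)


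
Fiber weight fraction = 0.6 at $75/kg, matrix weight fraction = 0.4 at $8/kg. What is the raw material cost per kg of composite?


Cost = cost_f*Wf + cost_m*Wm = 75*0.6 + 8*0.4 = $48.2/kg

$48.2/kg


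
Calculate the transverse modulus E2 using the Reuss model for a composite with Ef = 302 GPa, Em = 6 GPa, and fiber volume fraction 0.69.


1/E2 = Vf/Ef + (1-Vf)/Em = 0.69/302 + 0.31/6
E2 = 18.54 GPa

18.54 GPa


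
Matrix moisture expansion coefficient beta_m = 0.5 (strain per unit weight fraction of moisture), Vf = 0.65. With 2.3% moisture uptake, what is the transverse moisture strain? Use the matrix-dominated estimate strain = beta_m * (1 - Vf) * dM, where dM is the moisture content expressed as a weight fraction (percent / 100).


dM = 2.3/100 = 0.023
strain = beta_m * (1-Vf) * dM = 0.5 * 0.35 * 0.023 = 0.004025

0.004025


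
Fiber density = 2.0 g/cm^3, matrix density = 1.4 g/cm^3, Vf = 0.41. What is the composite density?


rho_c = rho_f*Vf + rho_m*(1-Vf) = 2.0*0.41 + 1.4*0.59 = 1.646 g/cm^3

1.646 g/cm^3


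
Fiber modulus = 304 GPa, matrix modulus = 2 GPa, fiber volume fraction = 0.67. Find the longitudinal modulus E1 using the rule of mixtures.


E1 = Ef*Vf + Em*(1-Vf) = 304*0.67 + 2*0.33 = 204.34 GPa

204.34 GPa


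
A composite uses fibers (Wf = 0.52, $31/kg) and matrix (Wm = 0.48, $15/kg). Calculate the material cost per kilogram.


Cost = cost_f*Wf + cost_m*Wm = 31*0.52 + 15*0.48 = $23.32/kg

$23.32/kg


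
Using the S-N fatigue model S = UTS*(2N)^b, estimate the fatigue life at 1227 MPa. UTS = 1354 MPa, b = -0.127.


N = 0.5 * (S/UTS)^(1/b) = 0.5 * (1227/1354)^(1/-0.127) = 1.0859 cycles

1.0859 cycles


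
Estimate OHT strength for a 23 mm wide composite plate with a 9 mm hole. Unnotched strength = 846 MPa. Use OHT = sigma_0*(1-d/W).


OHT = sigma_0*(1-d/W) = 846*(1-9/23) = 515.0 MPa

515.0 MPa


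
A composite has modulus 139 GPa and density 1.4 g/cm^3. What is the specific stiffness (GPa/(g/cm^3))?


Specific stiffness = E/rho = 139/1.4 = 99.3 GPa/(g/cm^3)

99.3 GPa/(g/cm^3)


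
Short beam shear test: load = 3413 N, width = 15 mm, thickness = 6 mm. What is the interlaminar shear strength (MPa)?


ILSS = 3F/(4bh) = 3*3413/(4*15*6) = 28.44 MPa

28.44 MPa


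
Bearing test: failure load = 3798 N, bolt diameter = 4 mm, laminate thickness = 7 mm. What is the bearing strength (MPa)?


sigma_br = F/(d*h) = 3798/(4*7) = 135.6 MPa

135.6 MPa


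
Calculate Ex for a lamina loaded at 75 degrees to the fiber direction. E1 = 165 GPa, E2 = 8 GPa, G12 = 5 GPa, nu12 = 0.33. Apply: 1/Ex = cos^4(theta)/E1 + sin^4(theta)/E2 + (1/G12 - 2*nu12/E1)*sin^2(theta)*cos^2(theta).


cos^4(75) = 0.004487, sin^4(75) = 0.870513, sin^2(75)*cos^2(75) = 0.0625
1/G12 - 2*nu12/E1 = 1/5 - 2*0.33/165 = 0.196 GPa^-1
1/Ex = 0.004487/165 + 0.870513/8 + 0.196*0.0625 = 0.1210913 GPa^-1
Ex = 8.26 GPa

8.26 GPa


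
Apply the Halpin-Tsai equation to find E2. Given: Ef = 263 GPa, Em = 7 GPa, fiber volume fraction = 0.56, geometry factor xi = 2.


eta = (Ef/Em - 1)/(Ef/Em + xi) = (37.5714 - 1)/(37.5714 + 2) = 0.9242
E2 = Em*(1+xi*eta*Vf)/(1-eta*Vf) = 29.53 GPa

29.53 GPa


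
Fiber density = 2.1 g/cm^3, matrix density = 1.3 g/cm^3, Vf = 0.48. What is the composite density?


rho_c = rho_f*Vf + rho_m*(1-Vf) = 2.1*0.48 + 1.3*0.52 = 1.684 g/cm^3

1.684 g/cm^3


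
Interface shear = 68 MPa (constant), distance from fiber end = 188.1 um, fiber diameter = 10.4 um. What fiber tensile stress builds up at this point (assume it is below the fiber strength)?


Force balance: sigma_f * (pi*d^2/4) = tau * (pi*d) * x  ->  sigma_f = 4 * tau * x / d
sigma_f = 4 * 68 * 188.1 / 10.4 = 4919.5 MPa

4919.5 MPa


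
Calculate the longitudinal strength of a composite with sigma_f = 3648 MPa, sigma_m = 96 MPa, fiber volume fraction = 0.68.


sigma_1 = sigma_f*Vf + sigma_m*(1-Vf) = 3648*0.68 + 96*0.32 = 2511.4 MPa

2511.4 MPa


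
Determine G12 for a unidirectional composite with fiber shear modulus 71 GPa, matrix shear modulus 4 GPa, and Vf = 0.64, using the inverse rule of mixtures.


1/G12 = Vf/Gf + (1-Vf)/Gm = 0.64/71 + 0.36/4
G12 = 10.1 GPa

10.1 GPa


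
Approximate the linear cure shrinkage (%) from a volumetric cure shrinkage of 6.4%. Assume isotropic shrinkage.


Linear shrinkage ≈ vol_shrink/3 = 6.4/3 = 2.133%

2.133%


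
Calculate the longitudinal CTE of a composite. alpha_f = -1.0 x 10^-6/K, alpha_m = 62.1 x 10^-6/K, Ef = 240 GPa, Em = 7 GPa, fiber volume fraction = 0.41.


E1 = Ef*Vf + Em*(1-Vf) = 102.53
alpha_1 = (alpha_f*Ef*Vf + alpha_m*Em*(1-Vf))/E1 = 1.54 x 10^-6/K

1.54 x 10^-6/K


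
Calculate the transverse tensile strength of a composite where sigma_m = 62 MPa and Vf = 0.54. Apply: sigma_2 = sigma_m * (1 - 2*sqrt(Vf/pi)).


factor = 1 - 2*sqrt(0.54/pi) = 0.1708
sigma_2 = 62 * 0.1708 = 10.59 MPa

10.59 MPa


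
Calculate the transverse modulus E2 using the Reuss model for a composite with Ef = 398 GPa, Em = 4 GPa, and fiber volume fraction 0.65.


1/E2 = Vf/Ef + (1-Vf)/Em = 0.65/398 + 0.35/4
E2 = 11.22 GPa

11.22 GPa


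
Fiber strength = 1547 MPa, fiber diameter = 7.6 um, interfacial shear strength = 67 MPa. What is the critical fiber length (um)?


Lc = sigma_f * d / (2 * tau_i) = 1547 * 7.6 / (2 * 67) = 87.7 um

87.7 um


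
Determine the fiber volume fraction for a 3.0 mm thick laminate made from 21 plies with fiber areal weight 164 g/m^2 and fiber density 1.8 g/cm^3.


Vf = n * FAW / (rho_f * h * 1000) = 21 * 164 / (1.8 * 3.0 * 1000) = 0.6378

0.6378


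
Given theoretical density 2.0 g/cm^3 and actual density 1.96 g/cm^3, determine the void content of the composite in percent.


Void% = (rho_theo - rho_actual)/rho_theo * 100 = (2.0 - 1.96)/2.0 * 100 = 2.0%

2.0%


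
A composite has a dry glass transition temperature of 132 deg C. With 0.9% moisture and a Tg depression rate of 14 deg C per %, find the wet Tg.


Tg_wet = Tg_dry - k*moisture = 132 - 14*0.9 = 119.4 deg C

119.4 deg C


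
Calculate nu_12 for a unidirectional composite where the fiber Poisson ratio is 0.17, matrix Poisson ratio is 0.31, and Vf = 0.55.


nu_12 = nu_f*Vf + nu_m*(1-Vf) = 0.17*0.55 + 0.31*0.45 = 0.233

0.233


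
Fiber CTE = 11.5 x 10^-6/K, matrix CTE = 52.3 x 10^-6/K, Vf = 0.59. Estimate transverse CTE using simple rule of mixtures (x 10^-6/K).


alpha_2 = alpha_f*Vf + alpha_m*(1-Vf) = 11.5*0.59 + 52.3*0.41 = 28.2 x 10^-6/K

28.2 x 10^-6/K


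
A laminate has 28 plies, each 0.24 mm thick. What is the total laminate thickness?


h = n * t_ply = 28 * 0.24 = 6.72 mm

6.72 mm


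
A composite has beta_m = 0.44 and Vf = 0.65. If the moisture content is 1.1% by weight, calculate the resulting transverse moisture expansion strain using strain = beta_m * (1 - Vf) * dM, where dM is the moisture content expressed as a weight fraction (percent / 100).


dM = 1.1/100 = 0.011
strain = beta_m * (1-Vf) * dM = 0.44 * 0.35 * 0.011 = 0.001694

0.001694


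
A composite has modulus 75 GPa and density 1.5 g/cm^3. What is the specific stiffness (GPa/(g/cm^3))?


Specific stiffness = E/rho = 75/1.5 = 50.0 GPa/(g/cm^3)

50.0 GPa/(g/cm^3)


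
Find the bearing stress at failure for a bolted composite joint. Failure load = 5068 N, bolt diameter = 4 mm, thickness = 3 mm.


sigma_br = F/(d*h) = 5068/(4*3) = 422.3 MPa

422.3 MPa


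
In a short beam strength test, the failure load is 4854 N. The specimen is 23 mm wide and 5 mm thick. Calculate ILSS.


ILSS = 3F/(4bh) = 3*4854/(4*23*5) = 31.66 MPa

31.66 MPa


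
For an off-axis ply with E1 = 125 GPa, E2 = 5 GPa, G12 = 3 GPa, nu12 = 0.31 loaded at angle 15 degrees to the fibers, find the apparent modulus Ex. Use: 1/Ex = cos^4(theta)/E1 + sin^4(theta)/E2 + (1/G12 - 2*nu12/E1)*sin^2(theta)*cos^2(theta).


cos^4(15) = 0.870513, sin^4(15) = 0.004487, sin^2(15)*cos^2(15) = 0.0625
1/G12 - 2*nu12/E1 = 1/3 - 2*0.31/125 = 0.328373 GPa^-1
1/Ex = 0.870513/125 + 0.004487/5 + 0.328373*0.0625 = 0.0283849 GPa^-1
Ex = 35.23 GPa

35.23 GPa


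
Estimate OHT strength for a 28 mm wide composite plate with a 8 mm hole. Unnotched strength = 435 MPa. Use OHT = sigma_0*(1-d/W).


OHT = sigma_0*(1-d/W) = 435*(1-8/28) = 310.7 MPa

310.7 MPa


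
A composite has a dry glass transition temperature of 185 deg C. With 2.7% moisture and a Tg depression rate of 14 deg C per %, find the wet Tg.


Tg_wet = Tg_dry - k*moisture = 185 - 14*2.7 = 147.2 deg C

147.2 deg C


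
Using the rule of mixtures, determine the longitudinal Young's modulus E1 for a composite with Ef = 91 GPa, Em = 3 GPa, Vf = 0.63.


E1 = Ef*Vf + Em*(1-Vf) = 91*0.63 + 3*0.37 = 58.44 GPa

58.44 GPa


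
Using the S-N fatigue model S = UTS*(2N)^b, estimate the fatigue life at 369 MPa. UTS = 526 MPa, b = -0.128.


N = 0.5 * (S/UTS)^(1/b) = 0.5 * (369/526)^(1/-0.128) = 7.9759 cycles

7.9759 cycles


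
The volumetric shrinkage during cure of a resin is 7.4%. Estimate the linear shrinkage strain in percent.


Linear shrinkage ≈ vol_shrink/3 = 7.4/3 = 2.467%

2.467%


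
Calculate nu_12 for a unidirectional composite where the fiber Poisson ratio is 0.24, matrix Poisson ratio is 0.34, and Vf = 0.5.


nu_12 = nu_f*Vf + nu_m*(1-Vf) = 0.24*0.5 + 0.34*0.5 = 0.29

0.29


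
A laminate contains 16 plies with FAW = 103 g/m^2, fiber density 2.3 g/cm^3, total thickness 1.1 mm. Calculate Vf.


Vf = n * FAW / (rho_f * h * 1000) = 16 * 103 / (2.3 * 1.1 * 1000) = 0.6514

0.6514


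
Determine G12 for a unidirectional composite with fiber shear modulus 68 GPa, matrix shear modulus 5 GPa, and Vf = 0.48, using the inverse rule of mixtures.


1/G12 = Vf/Gf + (1-Vf)/Gm = 0.48/68 + 0.52/5
G12 = 9.0 GPa

9.0 GPa


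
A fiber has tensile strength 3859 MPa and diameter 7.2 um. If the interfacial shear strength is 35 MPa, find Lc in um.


Lc = sigma_f * d / (2 * tau_i) = 3859 * 7.2 / (2 * 35) = 396.9 um

396.9 um


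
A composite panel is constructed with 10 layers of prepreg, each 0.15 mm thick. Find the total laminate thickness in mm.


h = n * t_ply = 10 * 0.15 = 1.5 mm

1.5 mm


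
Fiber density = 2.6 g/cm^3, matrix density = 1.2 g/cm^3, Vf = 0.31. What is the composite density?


rho_c = rho_f*Vf + rho_m*(1-Vf) = 2.6*0.31 + 1.2*0.69 = 1.634 g/cm^3

1.634 g/cm^3


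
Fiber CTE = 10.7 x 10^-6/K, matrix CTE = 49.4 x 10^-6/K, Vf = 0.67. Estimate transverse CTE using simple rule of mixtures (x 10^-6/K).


alpha_2 = alpha_f*Vf + alpha_m*(1-Vf) = 10.7*0.67 + 49.4*0.33 = 23.5 x 10^-6/K

23.5 x 10^-6/K


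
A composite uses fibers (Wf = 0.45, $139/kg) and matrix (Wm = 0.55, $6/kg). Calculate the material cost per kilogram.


Cost = cost_f*Wf + cost_m*Wm = 139*0.45 + 6*0.55 = $65.85/kg

$65.85/kg


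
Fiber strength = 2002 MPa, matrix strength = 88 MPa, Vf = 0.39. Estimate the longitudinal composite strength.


sigma_1 = sigma_f*Vf + sigma_m*(1-Vf) = 2002*0.39 + 88*0.61 = 834.5 MPa

834.5 MPa


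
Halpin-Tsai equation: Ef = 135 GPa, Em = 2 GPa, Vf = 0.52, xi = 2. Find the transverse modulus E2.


eta = (Ef/Em - 1)/(Ef/Em + xi) = (67.5 - 1)/(67.5 + 2) = 0.9568
E2 = Em*(1+xi*eta*Vf)/(1-eta*Vf) = 7.94 GPa

7.94 GPa


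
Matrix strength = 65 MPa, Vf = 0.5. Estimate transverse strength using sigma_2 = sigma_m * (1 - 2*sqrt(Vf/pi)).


factor = 1 - 2*sqrt(0.5/pi) = 0.2021
sigma_2 = 65 * 0.2021 = 13.14 MPa

13.14 MPa


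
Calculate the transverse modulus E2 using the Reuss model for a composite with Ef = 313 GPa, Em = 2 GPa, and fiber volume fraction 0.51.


1/E2 = Vf/Ef + (1-Vf)/Em = 0.51/313 + 0.49/2
E2 = 4.05 GPa

4.05 GPa


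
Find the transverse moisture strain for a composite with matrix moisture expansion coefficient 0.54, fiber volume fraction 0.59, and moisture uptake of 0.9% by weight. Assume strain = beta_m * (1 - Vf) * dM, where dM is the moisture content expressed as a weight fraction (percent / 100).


dM = 0.9/100 = 0.009
strain = beta_m * (1-Vf) * dM = 0.54 * 0.41 * 0.009 = 0.0019926

0.0019926


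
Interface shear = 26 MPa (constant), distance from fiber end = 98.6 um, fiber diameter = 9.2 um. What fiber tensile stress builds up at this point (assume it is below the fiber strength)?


Force balance: sigma_f * (pi*d^2/4) = tau * (pi*d) * x  ->  sigma_f = 4 * tau * x / d
sigma_f = 4 * 26 * 98.6 / 9.2 = 1114.6 MPa

1114.6 MPa


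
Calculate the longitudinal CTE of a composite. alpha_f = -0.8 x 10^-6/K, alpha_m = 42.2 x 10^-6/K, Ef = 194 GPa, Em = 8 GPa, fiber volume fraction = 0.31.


E1 = Ef*Vf + Em*(1-Vf) = 65.66
alpha_1 = (alpha_f*Ef*Vf + alpha_m*Em*(1-Vf))/E1 = 2.81 x 10^-6/K

2.81 x 10^-6/K


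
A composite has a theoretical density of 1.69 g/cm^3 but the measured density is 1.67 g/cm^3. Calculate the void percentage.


Void% = (rho_theo - rho_actual)/rho_theo * 100 = (1.69 - 1.67)/1.69 * 100 = 1.18%

1.18%


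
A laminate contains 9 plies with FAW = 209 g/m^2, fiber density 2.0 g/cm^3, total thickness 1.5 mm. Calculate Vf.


Vf = n * FAW / (rho_f * h * 1000) = 9 * 209 / (2.0 * 1.5 * 1000) = 0.627

0.627


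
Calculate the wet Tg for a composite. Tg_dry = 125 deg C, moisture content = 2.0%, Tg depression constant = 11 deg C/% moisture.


Tg_wet = Tg_dry - k*moisture = 125 - 11*2.0 = 103.0 deg C

103.0 deg C


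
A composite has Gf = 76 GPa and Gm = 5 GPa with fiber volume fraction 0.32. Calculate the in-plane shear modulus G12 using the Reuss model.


1/G12 = Vf/Gf + (1-Vf)/Gm = 0.32/76 + 0.68/5
G12 = 7.13 GPa

7.13 GPa


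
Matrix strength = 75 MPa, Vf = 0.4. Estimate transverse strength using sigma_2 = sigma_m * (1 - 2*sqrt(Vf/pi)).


factor = 1 - 2*sqrt(0.4/pi) = 0.2864
sigma_2 = 75 * 0.2864 = 21.48 MPa

21.48 MPa


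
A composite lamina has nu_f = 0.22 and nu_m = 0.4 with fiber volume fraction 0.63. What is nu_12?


nu_12 = nu_f*Vf + nu_m*(1-Vf) = 0.22*0.63 + 0.4*0.37 = 0.2866

0.2866


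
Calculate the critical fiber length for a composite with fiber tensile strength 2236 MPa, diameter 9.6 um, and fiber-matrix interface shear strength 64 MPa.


Lc = sigma_f * d / (2 * tau_i) = 2236 * 9.6 / (2 * 64) = 167.7 um

167.7 um


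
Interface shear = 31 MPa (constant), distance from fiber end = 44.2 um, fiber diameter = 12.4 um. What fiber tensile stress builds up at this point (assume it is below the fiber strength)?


Force balance: sigma_f * (pi*d^2/4) = tau * (pi*d) * x  ->  sigma_f = 4 * tau * x / d
sigma_f = 4 * 31 * 44.2 / 12.4 = 442.0 MPa

442.0 MPa


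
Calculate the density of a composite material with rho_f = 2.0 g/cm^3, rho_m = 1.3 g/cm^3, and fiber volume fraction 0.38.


rho_c = rho_f*Vf + rho_m*(1-Vf) = 2.0*0.38 + 1.3*0.62 = 1.566 g/cm^3

1.566 g/cm^3


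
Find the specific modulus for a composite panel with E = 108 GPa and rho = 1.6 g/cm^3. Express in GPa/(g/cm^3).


Specific stiffness = E/rho = 108/1.6 = 67.5 GPa/(g/cm^3)

67.5 GPa/(g/cm^3)


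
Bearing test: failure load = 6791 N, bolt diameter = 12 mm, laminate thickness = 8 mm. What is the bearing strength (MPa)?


sigma_br = F/(d*h) = 6791/(12*8) = 70.7 MPa

70.7 MPa


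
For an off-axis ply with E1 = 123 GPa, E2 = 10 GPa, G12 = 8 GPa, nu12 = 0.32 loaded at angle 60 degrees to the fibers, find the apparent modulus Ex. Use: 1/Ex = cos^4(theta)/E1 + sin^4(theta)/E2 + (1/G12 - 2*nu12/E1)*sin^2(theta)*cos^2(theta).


cos^4(60) = 0.0625, sin^4(60) = 0.5625, sin^2(60)*cos^2(60) = 0.1875
1/G12 - 2*nu12/E1 = 1/8 - 2*0.32/123 = 0.119797 GPa^-1
1/Ex = 0.0625/123 + 0.5625/10 + 0.119797*0.1875 = 0.07922 GPa^-1
Ex = 12.62 GPa

12.62 GPa


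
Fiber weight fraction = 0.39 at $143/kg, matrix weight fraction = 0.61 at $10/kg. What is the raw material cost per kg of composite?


Cost = cost_f*Wf + cost_m*Wm = 143*0.39 + 10*0.61 = $61.87/kg

$61.87/kg


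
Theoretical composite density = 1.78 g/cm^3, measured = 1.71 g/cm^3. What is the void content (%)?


Void% = (rho_theo - rho_actual)/rho_theo * 100 = (1.78 - 1.71)/1.78 * 100 = 3.93%

3.93%


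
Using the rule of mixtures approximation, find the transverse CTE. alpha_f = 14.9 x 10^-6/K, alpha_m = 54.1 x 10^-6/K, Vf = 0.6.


alpha_2 = alpha_f*Vf + alpha_m*(1-Vf) = 14.9*0.6 + 54.1*0.4 = 30.6 x 10^-6/K

30.6 x 10^-6/K


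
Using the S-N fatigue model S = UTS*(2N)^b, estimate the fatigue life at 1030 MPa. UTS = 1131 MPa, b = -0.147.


N = 0.5 * (S/UTS)^(1/b) = 0.5 * (1030/1131)^(1/-0.147) = 0.9448 cycles

0.9448 cycles


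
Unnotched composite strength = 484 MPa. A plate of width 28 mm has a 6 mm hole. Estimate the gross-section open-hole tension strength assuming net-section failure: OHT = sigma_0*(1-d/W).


OHT = sigma_0*(1-d/W) = 484*(1-6/28) = 380.3 MPa

380.3 MPa


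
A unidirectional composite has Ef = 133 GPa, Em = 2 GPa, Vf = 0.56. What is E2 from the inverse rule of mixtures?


1/E2 = Vf/Ef + (1-Vf)/Em = 0.56/133 + 0.44/2
E2 = 4.46 GPa

4.46 GPa


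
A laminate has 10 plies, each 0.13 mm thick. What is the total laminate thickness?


h = n * t_ply = 10 * 0.13 = 1.3 mm

1.3 mm


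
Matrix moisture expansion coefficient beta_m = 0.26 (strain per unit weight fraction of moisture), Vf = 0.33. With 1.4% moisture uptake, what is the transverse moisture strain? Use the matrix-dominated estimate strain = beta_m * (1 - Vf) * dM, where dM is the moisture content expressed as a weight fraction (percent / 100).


dM = 1.4/100 = 0.014
strain = beta_m * (1-Vf) * dM = 0.26 * 0.67 * 0.014 = 0.0024388

0.0024388


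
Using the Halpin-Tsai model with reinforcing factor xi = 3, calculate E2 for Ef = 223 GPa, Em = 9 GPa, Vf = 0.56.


eta = (Ef/Em - 1)/(Ef/Em + xi) = (24.7778 - 1)/(24.7778 + 3) = 0.856
E2 = Em*(1+xi*eta*Vf)/(1-eta*Vf) = 42.15 GPa

42.15 GPa


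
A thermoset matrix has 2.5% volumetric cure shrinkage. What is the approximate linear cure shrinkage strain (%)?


Linear shrinkage ≈ vol_shrink/3 = 2.5/3 = 0.833%

0.833%


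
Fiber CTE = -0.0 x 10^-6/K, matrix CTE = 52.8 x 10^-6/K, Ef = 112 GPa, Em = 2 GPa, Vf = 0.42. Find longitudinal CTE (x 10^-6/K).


E1 = Ef*Vf + Em*(1-Vf) = 48.2
alpha_1 = (alpha_f*Ef*Vf + alpha_m*Em*(1-Vf))/E1 = 1.27 x 10^-6/K

1.27 x 10^-6/K


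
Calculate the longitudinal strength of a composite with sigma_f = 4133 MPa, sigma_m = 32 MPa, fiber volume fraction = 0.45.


sigma_1 = sigma_f*Vf + sigma_m*(1-Vf) = 4133*0.45 + 32*0.55 = 1877.5 MPa

1877.5 MPa


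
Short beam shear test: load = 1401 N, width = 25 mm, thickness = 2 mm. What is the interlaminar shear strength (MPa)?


ILSS = 3F/(4bh) = 3*1401/(4*25*2) = 21.02 MPa

21.02 MPa


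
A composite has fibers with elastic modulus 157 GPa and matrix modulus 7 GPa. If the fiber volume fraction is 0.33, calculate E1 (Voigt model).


E1 = Ef*Vf + Em*(1-Vf) = 157*0.33 + 7*0.67 = 56.5 GPa

56.5 GPa


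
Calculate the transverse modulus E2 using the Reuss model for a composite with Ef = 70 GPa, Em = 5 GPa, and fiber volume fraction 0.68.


1/E2 = Vf/Ef + (1-Vf)/Em = 0.68/70 + 0.32/5
E2 = 13.57 GPa

13.57 GPa


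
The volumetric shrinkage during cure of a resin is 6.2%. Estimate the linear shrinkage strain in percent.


Linear shrinkage ≈ vol_shrink/3 = 6.2/3 = 2.067%

2.067%


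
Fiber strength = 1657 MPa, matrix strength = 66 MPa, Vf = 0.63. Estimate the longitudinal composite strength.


sigma_1 = sigma_f*Vf + sigma_m*(1-Vf) = 1657*0.63 + 66*0.37 = 1068.3 MPa

1068.3 MPa


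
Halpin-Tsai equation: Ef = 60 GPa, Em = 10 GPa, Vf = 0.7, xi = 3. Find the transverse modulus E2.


eta = (Ef/Em - 1)/(Ef/Em + xi) = (6.0 - 1)/(6.0 + 3) = 0.5556
E2 = Em*(1+xi*eta*Vf)/(1-eta*Vf) = 35.45 GPa

35.45 GPa


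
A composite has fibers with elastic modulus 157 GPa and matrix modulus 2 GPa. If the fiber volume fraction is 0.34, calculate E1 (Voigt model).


E1 = Ef*Vf + Em*(1-Vf) = 157*0.34 + 2*0.66 = 54.7 GPa

54.7 GPa


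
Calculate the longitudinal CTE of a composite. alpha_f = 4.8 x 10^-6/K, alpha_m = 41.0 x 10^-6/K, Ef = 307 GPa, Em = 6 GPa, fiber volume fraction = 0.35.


E1 = Ef*Vf + Em*(1-Vf) = 111.35
alpha_1 = (alpha_f*Ef*Vf + alpha_m*Em*(1-Vf))/E1 = 6.07 x 10^-6/K

6.07 x 10^-6/K


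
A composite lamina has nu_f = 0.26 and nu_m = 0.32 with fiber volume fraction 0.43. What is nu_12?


nu_12 = nu_f*Vf + nu_m*(1-Vf) = 0.26*0.43 + 0.32*0.57 = 0.2942

0.2942


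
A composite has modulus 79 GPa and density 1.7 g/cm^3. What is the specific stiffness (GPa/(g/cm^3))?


Specific stiffness = E/rho = 79/1.7 = 46.5 GPa/(g/cm^3)

46.5 GPa/(g/cm^3)


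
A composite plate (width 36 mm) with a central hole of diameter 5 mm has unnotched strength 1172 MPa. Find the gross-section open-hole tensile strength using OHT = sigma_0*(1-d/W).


OHT = sigma_0*(1-d/W) = 1172*(1-5/36) = 1009.2 MPa

1009.2 MPa


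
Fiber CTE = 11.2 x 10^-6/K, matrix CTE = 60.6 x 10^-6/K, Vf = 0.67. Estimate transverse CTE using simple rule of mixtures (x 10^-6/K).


alpha_2 = alpha_f*Vf + alpha_m*(1-Vf) = 11.2*0.67 + 60.6*0.33 = 27.5 x 10^-6/K

27.5 x 10^-6/K
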